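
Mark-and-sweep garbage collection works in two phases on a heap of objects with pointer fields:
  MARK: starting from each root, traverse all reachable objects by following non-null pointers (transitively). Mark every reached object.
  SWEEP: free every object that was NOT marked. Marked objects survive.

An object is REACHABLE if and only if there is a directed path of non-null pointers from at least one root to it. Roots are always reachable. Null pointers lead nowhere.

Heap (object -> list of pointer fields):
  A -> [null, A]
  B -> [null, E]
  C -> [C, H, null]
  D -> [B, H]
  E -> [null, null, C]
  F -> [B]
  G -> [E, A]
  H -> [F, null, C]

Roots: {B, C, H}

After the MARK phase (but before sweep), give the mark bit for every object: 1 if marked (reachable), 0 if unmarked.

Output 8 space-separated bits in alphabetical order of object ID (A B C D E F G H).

Answer: 0 1 1 0 1 1 0 1

Derivation:
Roots: B C H
Mark B: refs=null E, marked=B
Mark C: refs=C H null, marked=B C
Mark H: refs=F null C, marked=B C H
Mark E: refs=null null C, marked=B C E H
Mark F: refs=B, marked=B C E F H
Unmarked (collected): A D G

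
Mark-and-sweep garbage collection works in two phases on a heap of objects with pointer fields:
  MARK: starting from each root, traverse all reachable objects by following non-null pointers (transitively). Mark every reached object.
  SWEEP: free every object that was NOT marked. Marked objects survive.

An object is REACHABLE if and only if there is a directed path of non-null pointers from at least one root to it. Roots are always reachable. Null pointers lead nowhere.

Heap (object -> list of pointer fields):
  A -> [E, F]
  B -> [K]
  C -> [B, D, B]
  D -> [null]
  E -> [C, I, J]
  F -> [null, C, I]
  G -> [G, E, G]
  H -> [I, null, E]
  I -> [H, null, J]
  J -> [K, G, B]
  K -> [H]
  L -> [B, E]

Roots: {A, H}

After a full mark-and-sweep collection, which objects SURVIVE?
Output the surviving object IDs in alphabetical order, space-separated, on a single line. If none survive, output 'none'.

Roots: A H
Mark A: refs=E F, marked=A
Mark H: refs=I null E, marked=A H
Mark E: refs=C I J, marked=A E H
Mark F: refs=null C I, marked=A E F H
Mark I: refs=H null J, marked=A E F H I
Mark C: refs=B D B, marked=A C E F H I
Mark J: refs=K G B, marked=A C E F H I J
Mark B: refs=K, marked=A B C E F H I J
Mark D: refs=null, marked=A B C D E F H I J
Mark K: refs=H, marked=A B C D E F H I J K
Mark G: refs=G E G, marked=A B C D E F G H I J K
Unmarked (collected): L

Answer: A B C D E F G H I J K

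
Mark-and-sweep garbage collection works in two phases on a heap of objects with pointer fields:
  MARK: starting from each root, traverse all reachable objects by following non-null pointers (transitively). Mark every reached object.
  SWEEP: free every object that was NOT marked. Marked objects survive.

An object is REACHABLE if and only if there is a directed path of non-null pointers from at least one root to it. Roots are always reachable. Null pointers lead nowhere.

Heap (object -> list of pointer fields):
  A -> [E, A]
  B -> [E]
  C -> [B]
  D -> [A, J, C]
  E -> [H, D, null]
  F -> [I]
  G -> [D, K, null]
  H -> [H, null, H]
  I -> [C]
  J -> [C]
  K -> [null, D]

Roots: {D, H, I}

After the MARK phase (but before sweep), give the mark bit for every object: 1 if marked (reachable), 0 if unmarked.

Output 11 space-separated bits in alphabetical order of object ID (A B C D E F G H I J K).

Answer: 1 1 1 1 1 0 0 1 1 1 0

Derivation:
Roots: D H I
Mark D: refs=A J C, marked=D
Mark H: refs=H null H, marked=D H
Mark I: refs=C, marked=D H I
Mark A: refs=E A, marked=A D H I
Mark J: refs=C, marked=A D H I J
Mark C: refs=B, marked=A C D H I J
Mark E: refs=H D null, marked=A C D E H I J
Mark B: refs=E, marked=A B C D E H I J
Unmarked (collected): F G K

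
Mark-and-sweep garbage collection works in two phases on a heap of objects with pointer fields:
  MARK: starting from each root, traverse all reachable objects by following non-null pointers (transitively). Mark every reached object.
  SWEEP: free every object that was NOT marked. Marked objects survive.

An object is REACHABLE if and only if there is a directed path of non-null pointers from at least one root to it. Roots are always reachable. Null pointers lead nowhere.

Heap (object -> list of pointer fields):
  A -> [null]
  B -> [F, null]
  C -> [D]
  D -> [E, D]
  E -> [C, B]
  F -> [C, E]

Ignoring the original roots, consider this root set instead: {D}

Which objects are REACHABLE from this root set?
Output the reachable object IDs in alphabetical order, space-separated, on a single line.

Roots: D
Mark D: refs=E D, marked=D
Mark E: refs=C B, marked=D E
Mark C: refs=D, marked=C D E
Mark B: refs=F null, marked=B C D E
Mark F: refs=C E, marked=B C D E F
Unmarked (collected): A

Answer: B C D E F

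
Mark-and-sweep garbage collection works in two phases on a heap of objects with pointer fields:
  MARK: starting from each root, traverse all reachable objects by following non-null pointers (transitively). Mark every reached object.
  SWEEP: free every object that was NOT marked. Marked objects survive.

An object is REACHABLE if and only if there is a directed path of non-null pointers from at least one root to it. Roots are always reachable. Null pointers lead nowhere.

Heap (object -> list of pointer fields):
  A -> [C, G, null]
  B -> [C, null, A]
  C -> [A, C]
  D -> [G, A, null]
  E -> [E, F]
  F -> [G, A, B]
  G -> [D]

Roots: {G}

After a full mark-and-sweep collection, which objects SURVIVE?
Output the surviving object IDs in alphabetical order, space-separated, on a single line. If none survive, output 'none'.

Answer: A C D G

Derivation:
Roots: G
Mark G: refs=D, marked=G
Mark D: refs=G A null, marked=D G
Mark A: refs=C G null, marked=A D G
Mark C: refs=A C, marked=A C D G
Unmarked (collected): B E F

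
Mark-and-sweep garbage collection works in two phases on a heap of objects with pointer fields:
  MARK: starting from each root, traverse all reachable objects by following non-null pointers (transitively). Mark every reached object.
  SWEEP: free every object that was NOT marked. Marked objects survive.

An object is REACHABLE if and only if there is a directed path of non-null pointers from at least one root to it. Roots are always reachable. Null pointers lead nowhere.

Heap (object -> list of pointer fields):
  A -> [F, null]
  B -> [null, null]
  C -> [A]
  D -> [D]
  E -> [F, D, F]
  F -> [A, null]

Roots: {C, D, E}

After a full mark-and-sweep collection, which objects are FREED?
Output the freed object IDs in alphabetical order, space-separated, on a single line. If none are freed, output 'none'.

Answer: B

Derivation:
Roots: C D E
Mark C: refs=A, marked=C
Mark D: refs=D, marked=C D
Mark E: refs=F D F, marked=C D E
Mark A: refs=F null, marked=A C D E
Mark F: refs=A null, marked=A C D E F
Unmarked (collected): B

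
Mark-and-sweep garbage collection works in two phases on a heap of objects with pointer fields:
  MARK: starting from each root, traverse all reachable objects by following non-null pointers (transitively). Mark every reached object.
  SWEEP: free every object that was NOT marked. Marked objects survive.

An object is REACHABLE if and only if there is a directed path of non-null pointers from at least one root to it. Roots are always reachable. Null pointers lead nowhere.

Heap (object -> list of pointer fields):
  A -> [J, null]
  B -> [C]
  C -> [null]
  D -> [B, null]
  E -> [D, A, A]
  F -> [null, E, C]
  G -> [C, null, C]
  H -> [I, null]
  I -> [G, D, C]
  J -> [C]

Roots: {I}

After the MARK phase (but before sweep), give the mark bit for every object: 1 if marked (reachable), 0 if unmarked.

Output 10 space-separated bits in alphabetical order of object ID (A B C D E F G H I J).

Roots: I
Mark I: refs=G D C, marked=I
Mark G: refs=C null C, marked=G I
Mark D: refs=B null, marked=D G I
Mark C: refs=null, marked=C D G I
Mark B: refs=C, marked=B C D G I
Unmarked (collected): A E F H J

Answer: 0 1 1 1 0 0 1 0 1 0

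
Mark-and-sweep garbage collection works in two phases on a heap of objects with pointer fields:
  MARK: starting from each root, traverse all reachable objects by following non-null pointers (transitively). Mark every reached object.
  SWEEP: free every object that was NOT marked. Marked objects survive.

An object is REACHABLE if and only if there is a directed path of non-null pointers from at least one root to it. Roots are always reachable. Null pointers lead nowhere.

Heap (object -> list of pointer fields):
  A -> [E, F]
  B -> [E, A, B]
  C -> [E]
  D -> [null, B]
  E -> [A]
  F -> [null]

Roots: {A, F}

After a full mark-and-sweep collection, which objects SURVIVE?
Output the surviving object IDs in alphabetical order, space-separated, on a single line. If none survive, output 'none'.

Roots: A F
Mark A: refs=E F, marked=A
Mark F: refs=null, marked=A F
Mark E: refs=A, marked=A E F
Unmarked (collected): B C D

Answer: A E F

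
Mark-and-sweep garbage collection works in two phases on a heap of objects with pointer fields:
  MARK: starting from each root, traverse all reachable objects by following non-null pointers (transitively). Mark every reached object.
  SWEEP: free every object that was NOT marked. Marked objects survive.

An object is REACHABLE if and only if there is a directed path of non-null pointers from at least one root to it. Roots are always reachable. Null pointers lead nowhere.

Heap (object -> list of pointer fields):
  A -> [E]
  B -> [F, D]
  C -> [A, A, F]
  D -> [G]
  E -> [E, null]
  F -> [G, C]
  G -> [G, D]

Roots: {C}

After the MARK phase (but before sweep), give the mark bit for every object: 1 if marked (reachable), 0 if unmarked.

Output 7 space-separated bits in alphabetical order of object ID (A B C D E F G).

Answer: 1 0 1 1 1 1 1

Derivation:
Roots: C
Mark C: refs=A A F, marked=C
Mark A: refs=E, marked=A C
Mark F: refs=G C, marked=A C F
Mark E: refs=E null, marked=A C E F
Mark G: refs=G D, marked=A C E F G
Mark D: refs=G, marked=A C D E F G
Unmarked (collected): B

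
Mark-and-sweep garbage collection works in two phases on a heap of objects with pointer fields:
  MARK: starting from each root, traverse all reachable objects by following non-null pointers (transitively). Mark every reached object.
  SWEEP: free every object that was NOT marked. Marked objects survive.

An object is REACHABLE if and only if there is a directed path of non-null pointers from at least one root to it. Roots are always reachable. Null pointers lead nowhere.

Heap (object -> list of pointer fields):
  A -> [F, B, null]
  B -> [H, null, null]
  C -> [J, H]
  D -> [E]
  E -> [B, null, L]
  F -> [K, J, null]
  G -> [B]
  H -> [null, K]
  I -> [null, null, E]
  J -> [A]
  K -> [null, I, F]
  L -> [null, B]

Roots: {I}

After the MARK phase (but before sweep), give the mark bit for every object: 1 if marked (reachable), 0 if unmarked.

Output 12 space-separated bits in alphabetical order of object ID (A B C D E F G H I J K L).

Roots: I
Mark I: refs=null null E, marked=I
Mark E: refs=B null L, marked=E I
Mark B: refs=H null null, marked=B E I
Mark L: refs=null B, marked=B E I L
Mark H: refs=null K, marked=B E H I L
Mark K: refs=null I F, marked=B E H I K L
Mark F: refs=K J null, marked=B E F H I K L
Mark J: refs=A, marked=B E F H I J K L
Mark A: refs=F B null, marked=A B E F H I J K L
Unmarked (collected): C D G

Answer: 1 1 0 0 1 1 0 1 1 1 1 1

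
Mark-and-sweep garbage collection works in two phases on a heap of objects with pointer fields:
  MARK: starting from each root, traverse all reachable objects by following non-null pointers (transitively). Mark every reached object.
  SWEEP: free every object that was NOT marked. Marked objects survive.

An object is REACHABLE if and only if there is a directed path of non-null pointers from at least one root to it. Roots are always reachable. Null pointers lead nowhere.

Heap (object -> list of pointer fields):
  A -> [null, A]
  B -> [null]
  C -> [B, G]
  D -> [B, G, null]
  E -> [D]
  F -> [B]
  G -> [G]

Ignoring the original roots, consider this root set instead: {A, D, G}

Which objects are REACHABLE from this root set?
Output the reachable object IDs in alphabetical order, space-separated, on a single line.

Roots: A D G
Mark A: refs=null A, marked=A
Mark D: refs=B G null, marked=A D
Mark G: refs=G, marked=A D G
Mark B: refs=null, marked=A B D G
Unmarked (collected): C E F

Answer: A B D G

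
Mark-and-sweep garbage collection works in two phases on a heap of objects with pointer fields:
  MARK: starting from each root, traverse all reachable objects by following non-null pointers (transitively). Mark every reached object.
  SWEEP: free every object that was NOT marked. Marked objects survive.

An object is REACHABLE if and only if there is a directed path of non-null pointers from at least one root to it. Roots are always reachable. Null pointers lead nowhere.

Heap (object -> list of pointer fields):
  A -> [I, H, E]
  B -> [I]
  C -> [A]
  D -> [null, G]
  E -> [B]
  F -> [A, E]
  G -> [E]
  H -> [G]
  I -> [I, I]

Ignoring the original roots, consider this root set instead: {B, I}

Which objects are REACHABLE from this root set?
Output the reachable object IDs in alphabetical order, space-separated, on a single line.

Answer: B I

Derivation:
Roots: B I
Mark B: refs=I, marked=B
Mark I: refs=I I, marked=B I
Unmarked (collected): A C D E F G H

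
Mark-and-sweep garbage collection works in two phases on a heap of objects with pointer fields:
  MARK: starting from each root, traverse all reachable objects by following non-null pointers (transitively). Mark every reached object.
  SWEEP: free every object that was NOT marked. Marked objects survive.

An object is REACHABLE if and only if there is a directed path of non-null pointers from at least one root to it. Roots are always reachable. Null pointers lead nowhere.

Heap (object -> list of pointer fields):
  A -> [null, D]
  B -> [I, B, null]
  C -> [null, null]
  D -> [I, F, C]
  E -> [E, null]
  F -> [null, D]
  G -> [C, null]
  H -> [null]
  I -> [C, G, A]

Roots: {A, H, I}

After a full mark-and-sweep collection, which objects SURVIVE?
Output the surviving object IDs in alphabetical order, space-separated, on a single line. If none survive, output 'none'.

Answer: A C D F G H I

Derivation:
Roots: A H I
Mark A: refs=null D, marked=A
Mark H: refs=null, marked=A H
Mark I: refs=C G A, marked=A H I
Mark D: refs=I F C, marked=A D H I
Mark C: refs=null null, marked=A C D H I
Mark G: refs=C null, marked=A C D G H I
Mark F: refs=null D, marked=A C D F G H I
Unmarked (collected): B E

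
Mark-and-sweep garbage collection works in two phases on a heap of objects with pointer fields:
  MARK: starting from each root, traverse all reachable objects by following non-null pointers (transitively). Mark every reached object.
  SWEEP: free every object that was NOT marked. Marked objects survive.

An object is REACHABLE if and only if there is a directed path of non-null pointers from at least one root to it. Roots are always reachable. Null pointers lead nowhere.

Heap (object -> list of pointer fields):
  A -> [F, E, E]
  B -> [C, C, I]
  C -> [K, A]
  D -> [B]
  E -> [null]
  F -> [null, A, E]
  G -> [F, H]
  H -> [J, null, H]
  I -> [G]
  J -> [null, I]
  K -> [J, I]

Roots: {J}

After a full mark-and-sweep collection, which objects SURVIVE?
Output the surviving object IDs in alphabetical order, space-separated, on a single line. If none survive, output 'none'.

Answer: A E F G H I J

Derivation:
Roots: J
Mark J: refs=null I, marked=J
Mark I: refs=G, marked=I J
Mark G: refs=F H, marked=G I J
Mark F: refs=null A E, marked=F G I J
Mark H: refs=J null H, marked=F G H I J
Mark A: refs=F E E, marked=A F G H I J
Mark E: refs=null, marked=A E F G H I J
Unmarked (collected): B C D K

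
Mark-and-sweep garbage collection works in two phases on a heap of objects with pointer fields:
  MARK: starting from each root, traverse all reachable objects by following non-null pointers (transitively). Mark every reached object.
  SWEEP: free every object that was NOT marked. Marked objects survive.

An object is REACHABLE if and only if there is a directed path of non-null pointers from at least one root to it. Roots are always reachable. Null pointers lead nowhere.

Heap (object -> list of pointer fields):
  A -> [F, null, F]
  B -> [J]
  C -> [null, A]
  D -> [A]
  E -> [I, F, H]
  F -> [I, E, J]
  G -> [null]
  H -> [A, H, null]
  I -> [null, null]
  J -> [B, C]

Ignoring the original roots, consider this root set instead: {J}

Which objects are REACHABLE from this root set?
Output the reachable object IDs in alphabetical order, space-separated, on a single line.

Answer: A B C E F H I J

Derivation:
Roots: J
Mark J: refs=B C, marked=J
Mark B: refs=J, marked=B J
Mark C: refs=null A, marked=B C J
Mark A: refs=F null F, marked=A B C J
Mark F: refs=I E J, marked=A B C F J
Mark I: refs=null null, marked=A B C F I J
Mark E: refs=I F H, marked=A B C E F I J
Mark H: refs=A H null, marked=A B C E F H I J
Unmarked (collected): D G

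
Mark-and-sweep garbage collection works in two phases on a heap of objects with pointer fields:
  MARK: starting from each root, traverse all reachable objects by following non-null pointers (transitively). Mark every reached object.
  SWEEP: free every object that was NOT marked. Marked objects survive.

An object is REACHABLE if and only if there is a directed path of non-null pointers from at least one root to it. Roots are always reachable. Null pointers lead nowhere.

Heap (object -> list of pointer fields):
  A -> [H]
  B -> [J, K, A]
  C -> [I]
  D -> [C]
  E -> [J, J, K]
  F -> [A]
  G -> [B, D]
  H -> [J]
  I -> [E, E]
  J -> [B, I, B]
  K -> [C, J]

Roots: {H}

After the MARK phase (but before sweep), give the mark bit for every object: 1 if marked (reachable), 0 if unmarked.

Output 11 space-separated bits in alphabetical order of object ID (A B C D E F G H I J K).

Answer: 1 1 1 0 1 0 0 1 1 1 1

Derivation:
Roots: H
Mark H: refs=J, marked=H
Mark J: refs=B I B, marked=H J
Mark B: refs=J K A, marked=B H J
Mark I: refs=E E, marked=B H I J
Mark K: refs=C J, marked=B H I J K
Mark A: refs=H, marked=A B H I J K
Mark E: refs=J J K, marked=A B E H I J K
Mark C: refs=I, marked=A B C E H I J K
Unmarked (collected): D F G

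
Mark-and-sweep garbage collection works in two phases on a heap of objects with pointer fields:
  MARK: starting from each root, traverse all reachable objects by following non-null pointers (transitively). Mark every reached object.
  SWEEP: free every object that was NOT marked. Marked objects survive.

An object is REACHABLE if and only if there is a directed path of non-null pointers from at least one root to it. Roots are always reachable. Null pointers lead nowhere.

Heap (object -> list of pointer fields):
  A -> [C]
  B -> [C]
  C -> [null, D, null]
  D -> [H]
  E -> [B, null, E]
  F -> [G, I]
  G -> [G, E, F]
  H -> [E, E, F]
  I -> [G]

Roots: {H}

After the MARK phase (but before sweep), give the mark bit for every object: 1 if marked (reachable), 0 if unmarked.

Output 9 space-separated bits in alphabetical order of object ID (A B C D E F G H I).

Answer: 0 1 1 1 1 1 1 1 1

Derivation:
Roots: H
Mark H: refs=E E F, marked=H
Mark E: refs=B null E, marked=E H
Mark F: refs=G I, marked=E F H
Mark B: refs=C, marked=B E F H
Mark G: refs=G E F, marked=B E F G H
Mark I: refs=G, marked=B E F G H I
Mark C: refs=null D null, marked=B C E F G H I
Mark D: refs=H, marked=B C D E F G H I
Unmarked (collected): A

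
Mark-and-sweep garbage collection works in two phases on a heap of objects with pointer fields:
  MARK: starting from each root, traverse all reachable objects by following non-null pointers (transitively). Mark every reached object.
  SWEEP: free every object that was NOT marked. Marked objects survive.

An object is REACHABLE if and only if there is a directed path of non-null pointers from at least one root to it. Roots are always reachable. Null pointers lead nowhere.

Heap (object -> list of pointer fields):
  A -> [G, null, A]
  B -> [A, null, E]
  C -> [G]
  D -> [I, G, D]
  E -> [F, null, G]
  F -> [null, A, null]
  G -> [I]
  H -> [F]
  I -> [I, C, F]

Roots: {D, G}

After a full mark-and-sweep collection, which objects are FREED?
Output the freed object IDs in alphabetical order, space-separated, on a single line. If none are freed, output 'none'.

Roots: D G
Mark D: refs=I G D, marked=D
Mark G: refs=I, marked=D G
Mark I: refs=I C F, marked=D G I
Mark C: refs=G, marked=C D G I
Mark F: refs=null A null, marked=C D F G I
Mark A: refs=G null A, marked=A C D F G I
Unmarked (collected): B E H

Answer: B E H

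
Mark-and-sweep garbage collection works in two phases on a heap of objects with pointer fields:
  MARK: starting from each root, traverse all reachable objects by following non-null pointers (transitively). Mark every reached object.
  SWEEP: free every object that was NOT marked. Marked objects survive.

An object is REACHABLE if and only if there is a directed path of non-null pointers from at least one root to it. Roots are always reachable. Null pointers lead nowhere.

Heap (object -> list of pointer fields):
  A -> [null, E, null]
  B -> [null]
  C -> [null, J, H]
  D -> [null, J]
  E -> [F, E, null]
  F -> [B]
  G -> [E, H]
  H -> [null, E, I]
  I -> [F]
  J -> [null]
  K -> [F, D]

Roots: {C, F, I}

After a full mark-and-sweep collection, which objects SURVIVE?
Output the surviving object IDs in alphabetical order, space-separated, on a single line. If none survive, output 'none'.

Answer: B C E F H I J

Derivation:
Roots: C F I
Mark C: refs=null J H, marked=C
Mark F: refs=B, marked=C F
Mark I: refs=F, marked=C F I
Mark J: refs=null, marked=C F I J
Mark H: refs=null E I, marked=C F H I J
Mark B: refs=null, marked=B C F H I J
Mark E: refs=F E null, marked=B C E F H I J
Unmarked (collected): A D G K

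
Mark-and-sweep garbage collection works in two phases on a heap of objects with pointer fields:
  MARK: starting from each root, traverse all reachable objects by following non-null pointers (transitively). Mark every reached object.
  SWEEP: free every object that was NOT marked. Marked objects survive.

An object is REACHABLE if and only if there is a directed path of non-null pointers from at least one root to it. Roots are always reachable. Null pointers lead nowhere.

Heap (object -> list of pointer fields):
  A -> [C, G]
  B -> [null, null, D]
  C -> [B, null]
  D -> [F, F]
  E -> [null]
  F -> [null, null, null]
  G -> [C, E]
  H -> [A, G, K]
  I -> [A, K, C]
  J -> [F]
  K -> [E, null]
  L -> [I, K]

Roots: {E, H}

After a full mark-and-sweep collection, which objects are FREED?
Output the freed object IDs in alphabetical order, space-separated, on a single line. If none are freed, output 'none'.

Roots: E H
Mark E: refs=null, marked=E
Mark H: refs=A G K, marked=E H
Mark A: refs=C G, marked=A E H
Mark G: refs=C E, marked=A E G H
Mark K: refs=E null, marked=A E G H K
Mark C: refs=B null, marked=A C E G H K
Mark B: refs=null null D, marked=A B C E G H K
Mark D: refs=F F, marked=A B C D E G H K
Mark F: refs=null null null, marked=A B C D E F G H K
Unmarked (collected): I J L

Answer: I J L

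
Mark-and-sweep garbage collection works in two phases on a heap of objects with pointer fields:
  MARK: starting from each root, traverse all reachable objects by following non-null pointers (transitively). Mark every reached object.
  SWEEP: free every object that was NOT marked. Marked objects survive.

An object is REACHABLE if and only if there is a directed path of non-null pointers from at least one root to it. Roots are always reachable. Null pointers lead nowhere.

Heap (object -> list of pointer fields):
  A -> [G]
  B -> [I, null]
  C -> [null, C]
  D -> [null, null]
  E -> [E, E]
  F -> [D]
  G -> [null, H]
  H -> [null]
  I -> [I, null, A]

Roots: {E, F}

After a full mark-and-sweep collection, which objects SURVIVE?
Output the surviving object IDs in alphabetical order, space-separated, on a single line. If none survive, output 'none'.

Answer: D E F

Derivation:
Roots: E F
Mark E: refs=E E, marked=E
Mark F: refs=D, marked=E F
Mark D: refs=null null, marked=D E F
Unmarked (collected): A B C G H I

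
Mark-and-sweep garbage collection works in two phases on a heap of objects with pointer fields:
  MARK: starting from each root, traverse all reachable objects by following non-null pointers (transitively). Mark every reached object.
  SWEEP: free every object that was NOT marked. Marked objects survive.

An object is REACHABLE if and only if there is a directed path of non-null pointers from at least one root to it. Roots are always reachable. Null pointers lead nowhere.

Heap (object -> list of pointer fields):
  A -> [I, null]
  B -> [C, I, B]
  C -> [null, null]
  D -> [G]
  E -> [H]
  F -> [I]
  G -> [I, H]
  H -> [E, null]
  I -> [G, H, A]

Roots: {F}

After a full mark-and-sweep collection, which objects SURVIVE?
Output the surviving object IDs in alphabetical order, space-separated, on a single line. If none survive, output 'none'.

Roots: F
Mark F: refs=I, marked=F
Mark I: refs=G H A, marked=F I
Mark G: refs=I H, marked=F G I
Mark H: refs=E null, marked=F G H I
Mark A: refs=I null, marked=A F G H I
Mark E: refs=H, marked=A E F G H I
Unmarked (collected): B C D

Answer: A E F G H I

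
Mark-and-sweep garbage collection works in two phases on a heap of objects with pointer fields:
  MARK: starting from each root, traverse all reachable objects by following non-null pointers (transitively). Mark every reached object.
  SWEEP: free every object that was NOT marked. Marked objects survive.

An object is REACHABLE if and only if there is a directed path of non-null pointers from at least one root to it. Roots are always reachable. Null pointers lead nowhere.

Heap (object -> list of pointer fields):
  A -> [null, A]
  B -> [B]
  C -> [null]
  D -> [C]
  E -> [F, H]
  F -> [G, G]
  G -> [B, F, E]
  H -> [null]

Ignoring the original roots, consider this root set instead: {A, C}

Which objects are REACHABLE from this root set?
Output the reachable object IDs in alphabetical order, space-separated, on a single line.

Answer: A C

Derivation:
Roots: A C
Mark A: refs=null A, marked=A
Mark C: refs=null, marked=A C
Unmarked (collected): B D E F G H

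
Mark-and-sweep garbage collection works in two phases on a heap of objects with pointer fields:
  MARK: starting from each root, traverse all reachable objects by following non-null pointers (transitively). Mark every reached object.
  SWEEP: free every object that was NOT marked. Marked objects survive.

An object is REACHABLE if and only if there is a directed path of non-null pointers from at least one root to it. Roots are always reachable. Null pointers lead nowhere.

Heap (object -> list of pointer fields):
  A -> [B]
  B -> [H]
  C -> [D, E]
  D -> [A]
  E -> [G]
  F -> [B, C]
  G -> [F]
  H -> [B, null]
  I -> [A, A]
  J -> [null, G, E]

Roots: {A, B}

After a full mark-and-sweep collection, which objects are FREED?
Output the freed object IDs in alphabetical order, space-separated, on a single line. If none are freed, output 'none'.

Answer: C D E F G I J

Derivation:
Roots: A B
Mark A: refs=B, marked=A
Mark B: refs=H, marked=A B
Mark H: refs=B null, marked=A B H
Unmarked (collected): C D E F G I J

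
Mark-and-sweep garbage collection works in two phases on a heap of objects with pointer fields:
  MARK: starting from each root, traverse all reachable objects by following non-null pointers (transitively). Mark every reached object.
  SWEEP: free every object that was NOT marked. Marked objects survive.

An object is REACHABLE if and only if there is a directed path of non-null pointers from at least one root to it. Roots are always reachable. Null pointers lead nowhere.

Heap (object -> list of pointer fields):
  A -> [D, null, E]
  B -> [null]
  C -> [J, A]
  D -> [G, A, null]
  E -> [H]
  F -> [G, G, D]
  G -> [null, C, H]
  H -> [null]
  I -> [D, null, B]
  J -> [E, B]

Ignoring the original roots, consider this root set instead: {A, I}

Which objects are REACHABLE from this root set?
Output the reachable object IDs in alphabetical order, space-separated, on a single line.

Roots: A I
Mark A: refs=D null E, marked=A
Mark I: refs=D null B, marked=A I
Mark D: refs=G A null, marked=A D I
Mark E: refs=H, marked=A D E I
Mark B: refs=null, marked=A B D E I
Mark G: refs=null C H, marked=A B D E G I
Mark H: refs=null, marked=A B D E G H I
Mark C: refs=J A, marked=A B C D E G H I
Mark J: refs=E B, marked=A B C D E G H I J
Unmarked (collected): F

Answer: A B C D E G H I J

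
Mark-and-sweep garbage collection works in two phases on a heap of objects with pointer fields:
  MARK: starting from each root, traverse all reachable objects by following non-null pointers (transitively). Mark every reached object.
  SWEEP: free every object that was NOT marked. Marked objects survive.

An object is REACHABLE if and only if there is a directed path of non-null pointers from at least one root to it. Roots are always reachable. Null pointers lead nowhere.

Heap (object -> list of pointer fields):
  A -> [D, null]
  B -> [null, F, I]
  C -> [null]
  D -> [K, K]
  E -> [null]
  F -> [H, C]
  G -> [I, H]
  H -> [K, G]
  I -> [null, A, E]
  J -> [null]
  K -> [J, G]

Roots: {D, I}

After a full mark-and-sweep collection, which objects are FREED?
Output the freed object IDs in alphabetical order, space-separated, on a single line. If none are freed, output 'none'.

Roots: D I
Mark D: refs=K K, marked=D
Mark I: refs=null A E, marked=D I
Mark K: refs=J G, marked=D I K
Mark A: refs=D null, marked=A D I K
Mark E: refs=null, marked=A D E I K
Mark J: refs=null, marked=A D E I J K
Mark G: refs=I H, marked=A D E G I J K
Mark H: refs=K G, marked=A D E G H I J K
Unmarked (collected): B C F

Answer: B C F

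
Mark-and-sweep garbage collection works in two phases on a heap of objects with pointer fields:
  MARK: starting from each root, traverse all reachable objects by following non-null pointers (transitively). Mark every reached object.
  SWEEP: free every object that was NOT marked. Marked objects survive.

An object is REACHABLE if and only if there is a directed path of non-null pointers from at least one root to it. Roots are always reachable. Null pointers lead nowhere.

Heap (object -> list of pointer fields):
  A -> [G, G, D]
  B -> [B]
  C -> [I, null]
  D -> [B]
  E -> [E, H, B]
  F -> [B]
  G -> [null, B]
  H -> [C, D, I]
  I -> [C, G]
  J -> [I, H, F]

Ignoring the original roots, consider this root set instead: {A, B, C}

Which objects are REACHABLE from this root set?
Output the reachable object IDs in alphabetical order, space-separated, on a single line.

Roots: A B C
Mark A: refs=G G D, marked=A
Mark B: refs=B, marked=A B
Mark C: refs=I null, marked=A B C
Mark G: refs=null B, marked=A B C G
Mark D: refs=B, marked=A B C D G
Mark I: refs=C G, marked=A B C D G I
Unmarked (collected): E F H J

Answer: A B C D G I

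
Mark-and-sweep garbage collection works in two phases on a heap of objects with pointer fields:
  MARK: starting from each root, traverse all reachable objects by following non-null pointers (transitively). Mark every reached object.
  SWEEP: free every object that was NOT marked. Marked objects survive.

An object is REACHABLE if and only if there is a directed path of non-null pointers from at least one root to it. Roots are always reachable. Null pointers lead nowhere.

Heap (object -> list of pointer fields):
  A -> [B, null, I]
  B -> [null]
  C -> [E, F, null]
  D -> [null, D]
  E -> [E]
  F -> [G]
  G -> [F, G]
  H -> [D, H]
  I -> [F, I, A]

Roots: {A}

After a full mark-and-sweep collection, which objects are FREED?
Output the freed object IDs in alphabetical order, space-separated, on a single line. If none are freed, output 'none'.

Answer: C D E H

Derivation:
Roots: A
Mark A: refs=B null I, marked=A
Mark B: refs=null, marked=A B
Mark I: refs=F I A, marked=A B I
Mark F: refs=G, marked=A B F I
Mark G: refs=F G, marked=A B F G I
Unmarked (collected): C D E H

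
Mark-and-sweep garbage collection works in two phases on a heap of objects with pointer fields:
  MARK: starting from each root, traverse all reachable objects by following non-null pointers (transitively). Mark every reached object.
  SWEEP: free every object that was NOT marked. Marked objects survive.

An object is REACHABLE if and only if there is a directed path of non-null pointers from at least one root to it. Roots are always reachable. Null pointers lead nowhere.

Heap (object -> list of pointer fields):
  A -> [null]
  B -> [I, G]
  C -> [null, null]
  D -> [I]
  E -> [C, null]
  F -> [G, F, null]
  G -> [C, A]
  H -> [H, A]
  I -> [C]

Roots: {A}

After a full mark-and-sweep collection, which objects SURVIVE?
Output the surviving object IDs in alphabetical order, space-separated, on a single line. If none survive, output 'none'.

Roots: A
Mark A: refs=null, marked=A
Unmarked (collected): B C D E F G H I

Answer: A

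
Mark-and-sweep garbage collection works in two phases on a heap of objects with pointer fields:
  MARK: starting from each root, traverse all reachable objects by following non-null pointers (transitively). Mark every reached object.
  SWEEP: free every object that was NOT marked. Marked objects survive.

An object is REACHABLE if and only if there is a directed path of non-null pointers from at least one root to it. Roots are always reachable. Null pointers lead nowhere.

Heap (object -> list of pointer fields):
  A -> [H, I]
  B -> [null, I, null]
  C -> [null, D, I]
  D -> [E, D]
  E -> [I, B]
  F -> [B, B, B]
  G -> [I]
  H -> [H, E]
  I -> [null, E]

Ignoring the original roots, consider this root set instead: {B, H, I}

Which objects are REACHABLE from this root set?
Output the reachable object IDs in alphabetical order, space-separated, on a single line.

Roots: B H I
Mark B: refs=null I null, marked=B
Mark H: refs=H E, marked=B H
Mark I: refs=null E, marked=B H I
Mark E: refs=I B, marked=B E H I
Unmarked (collected): A C D F G

Answer: B E H I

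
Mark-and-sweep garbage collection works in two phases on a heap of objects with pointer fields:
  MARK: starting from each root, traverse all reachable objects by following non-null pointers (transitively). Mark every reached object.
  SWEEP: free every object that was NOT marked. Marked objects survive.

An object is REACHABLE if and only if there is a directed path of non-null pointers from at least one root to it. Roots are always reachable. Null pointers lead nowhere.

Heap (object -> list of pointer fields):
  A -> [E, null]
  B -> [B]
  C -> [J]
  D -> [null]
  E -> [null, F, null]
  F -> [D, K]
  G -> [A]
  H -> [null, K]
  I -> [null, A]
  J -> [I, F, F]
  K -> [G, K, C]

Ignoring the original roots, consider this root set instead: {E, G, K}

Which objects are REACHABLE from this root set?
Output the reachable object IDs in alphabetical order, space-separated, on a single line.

Answer: A C D E F G I J K

Derivation:
Roots: E G K
Mark E: refs=null F null, marked=E
Mark G: refs=A, marked=E G
Mark K: refs=G K C, marked=E G K
Mark F: refs=D K, marked=E F G K
Mark A: refs=E null, marked=A E F G K
Mark C: refs=J, marked=A C E F G K
Mark D: refs=null, marked=A C D E F G K
Mark J: refs=I F F, marked=A C D E F G J K
Mark I: refs=null A, marked=A C D E F G I J K
Unmarked (collected): B H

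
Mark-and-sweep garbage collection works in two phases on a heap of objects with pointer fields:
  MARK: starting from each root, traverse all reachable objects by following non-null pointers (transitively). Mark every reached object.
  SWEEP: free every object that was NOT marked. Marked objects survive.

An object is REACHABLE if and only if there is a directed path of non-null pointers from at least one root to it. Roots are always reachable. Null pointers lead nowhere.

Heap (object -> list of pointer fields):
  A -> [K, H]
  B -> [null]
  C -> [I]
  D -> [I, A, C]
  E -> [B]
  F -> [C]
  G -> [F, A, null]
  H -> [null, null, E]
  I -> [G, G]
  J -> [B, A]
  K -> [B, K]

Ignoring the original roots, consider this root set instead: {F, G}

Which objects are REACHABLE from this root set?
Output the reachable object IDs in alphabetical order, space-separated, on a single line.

Roots: F G
Mark F: refs=C, marked=F
Mark G: refs=F A null, marked=F G
Mark C: refs=I, marked=C F G
Mark A: refs=K H, marked=A C F G
Mark I: refs=G G, marked=A C F G I
Mark K: refs=B K, marked=A C F G I K
Mark H: refs=null null E, marked=A C F G H I K
Mark B: refs=null, marked=A B C F G H I K
Mark E: refs=B, marked=A B C E F G H I K
Unmarked (collected): D J

Answer: A B C E F G H I K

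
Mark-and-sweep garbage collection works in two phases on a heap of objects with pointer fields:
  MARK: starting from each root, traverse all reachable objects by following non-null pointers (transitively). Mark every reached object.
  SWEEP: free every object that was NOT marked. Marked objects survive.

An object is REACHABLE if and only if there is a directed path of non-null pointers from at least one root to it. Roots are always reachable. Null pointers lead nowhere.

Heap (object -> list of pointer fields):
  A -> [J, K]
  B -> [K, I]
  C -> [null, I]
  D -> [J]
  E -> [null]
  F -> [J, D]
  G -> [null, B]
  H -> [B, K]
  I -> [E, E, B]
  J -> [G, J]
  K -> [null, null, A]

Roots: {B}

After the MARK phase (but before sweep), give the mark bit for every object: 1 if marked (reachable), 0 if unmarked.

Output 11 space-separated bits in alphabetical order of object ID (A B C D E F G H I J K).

Roots: B
Mark B: refs=K I, marked=B
Mark K: refs=null null A, marked=B K
Mark I: refs=E E B, marked=B I K
Mark A: refs=J K, marked=A B I K
Mark E: refs=null, marked=A B E I K
Mark J: refs=G J, marked=A B E I J K
Mark G: refs=null B, marked=A B E G I J K
Unmarked (collected): C D F H

Answer: 1 1 0 0 1 0 1 0 1 1 1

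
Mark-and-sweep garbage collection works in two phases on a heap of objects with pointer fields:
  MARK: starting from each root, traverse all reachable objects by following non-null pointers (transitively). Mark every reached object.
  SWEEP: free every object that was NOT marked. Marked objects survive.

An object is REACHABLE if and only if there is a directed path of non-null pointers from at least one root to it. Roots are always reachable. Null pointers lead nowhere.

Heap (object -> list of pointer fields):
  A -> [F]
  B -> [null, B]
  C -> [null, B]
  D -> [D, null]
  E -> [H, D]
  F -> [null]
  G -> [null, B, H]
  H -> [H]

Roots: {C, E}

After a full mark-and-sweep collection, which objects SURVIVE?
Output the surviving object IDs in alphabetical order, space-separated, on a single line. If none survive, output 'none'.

Answer: B C D E H

Derivation:
Roots: C E
Mark C: refs=null B, marked=C
Mark E: refs=H D, marked=C E
Mark B: refs=null B, marked=B C E
Mark H: refs=H, marked=B C E H
Mark D: refs=D null, marked=B C D E H
Unmarked (collected): A F G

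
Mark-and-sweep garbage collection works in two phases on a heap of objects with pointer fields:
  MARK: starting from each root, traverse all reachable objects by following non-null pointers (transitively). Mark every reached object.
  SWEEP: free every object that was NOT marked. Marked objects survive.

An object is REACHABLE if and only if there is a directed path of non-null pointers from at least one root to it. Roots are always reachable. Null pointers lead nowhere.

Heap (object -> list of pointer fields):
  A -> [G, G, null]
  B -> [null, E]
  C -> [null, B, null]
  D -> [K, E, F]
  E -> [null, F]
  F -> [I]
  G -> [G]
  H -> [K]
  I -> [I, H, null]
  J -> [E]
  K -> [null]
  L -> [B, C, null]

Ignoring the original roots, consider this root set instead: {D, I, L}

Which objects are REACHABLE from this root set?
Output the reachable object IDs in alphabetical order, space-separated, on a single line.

Roots: D I L
Mark D: refs=K E F, marked=D
Mark I: refs=I H null, marked=D I
Mark L: refs=B C null, marked=D I L
Mark K: refs=null, marked=D I K L
Mark E: refs=null F, marked=D E I K L
Mark F: refs=I, marked=D E F I K L
Mark H: refs=K, marked=D E F H I K L
Mark B: refs=null E, marked=B D E F H I K L
Mark C: refs=null B null, marked=B C D E F H I K L
Unmarked (collected): A G J

Answer: B C D E F H I K L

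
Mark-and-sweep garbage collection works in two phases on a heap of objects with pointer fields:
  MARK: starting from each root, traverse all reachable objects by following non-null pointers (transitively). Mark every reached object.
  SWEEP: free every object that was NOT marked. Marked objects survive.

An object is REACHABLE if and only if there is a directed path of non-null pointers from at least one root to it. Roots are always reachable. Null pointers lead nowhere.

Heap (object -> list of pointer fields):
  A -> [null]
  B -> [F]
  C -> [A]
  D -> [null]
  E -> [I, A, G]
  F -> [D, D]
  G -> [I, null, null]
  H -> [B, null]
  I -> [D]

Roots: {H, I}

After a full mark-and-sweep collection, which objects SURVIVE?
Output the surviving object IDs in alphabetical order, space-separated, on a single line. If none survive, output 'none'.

Roots: H I
Mark H: refs=B null, marked=H
Mark I: refs=D, marked=H I
Mark B: refs=F, marked=B H I
Mark D: refs=null, marked=B D H I
Mark F: refs=D D, marked=B D F H I
Unmarked (collected): A C E G

Answer: B D F H I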